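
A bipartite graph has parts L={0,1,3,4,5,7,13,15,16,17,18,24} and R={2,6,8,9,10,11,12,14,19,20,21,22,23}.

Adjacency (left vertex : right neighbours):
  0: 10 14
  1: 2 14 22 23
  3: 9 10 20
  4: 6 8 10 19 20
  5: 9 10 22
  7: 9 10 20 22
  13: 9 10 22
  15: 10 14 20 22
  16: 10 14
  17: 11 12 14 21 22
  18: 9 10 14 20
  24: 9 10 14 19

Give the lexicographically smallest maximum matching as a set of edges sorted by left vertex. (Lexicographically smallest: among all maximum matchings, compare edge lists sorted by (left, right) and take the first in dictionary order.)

Lex-smallest maximum matching: {(0,10), (1,2), (3,9), (4,6), (5,22), (7,20), (15,14), (17,11), (24,19)}

|M| = 9 (so the lex-smallest maximum matching has 9 edges)
process left vertices in ascending order; for each, take the smallest-labelled available neighbour that still permits 9 edges overall, or leave it unmatched if none does
lex-smallest matching: {0-10, 1-2, 3-9, 4-6, 5-22, 7-20, 15-14, 17-11, 24-19}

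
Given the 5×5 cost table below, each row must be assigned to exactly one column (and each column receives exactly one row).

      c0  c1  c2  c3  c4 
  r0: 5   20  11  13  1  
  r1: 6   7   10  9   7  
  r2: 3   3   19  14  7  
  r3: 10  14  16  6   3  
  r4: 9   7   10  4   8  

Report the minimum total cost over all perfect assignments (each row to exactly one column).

optimal assignment: row0→col0 (cost 5), row1→col2 (cost 10), row2→col1 (cost 3), row3→col4 (cost 3), row4→col3 (cost 4)
total = 5 + 10 + 3 + 3 + 4 = 25

Minimum assignment cost: 25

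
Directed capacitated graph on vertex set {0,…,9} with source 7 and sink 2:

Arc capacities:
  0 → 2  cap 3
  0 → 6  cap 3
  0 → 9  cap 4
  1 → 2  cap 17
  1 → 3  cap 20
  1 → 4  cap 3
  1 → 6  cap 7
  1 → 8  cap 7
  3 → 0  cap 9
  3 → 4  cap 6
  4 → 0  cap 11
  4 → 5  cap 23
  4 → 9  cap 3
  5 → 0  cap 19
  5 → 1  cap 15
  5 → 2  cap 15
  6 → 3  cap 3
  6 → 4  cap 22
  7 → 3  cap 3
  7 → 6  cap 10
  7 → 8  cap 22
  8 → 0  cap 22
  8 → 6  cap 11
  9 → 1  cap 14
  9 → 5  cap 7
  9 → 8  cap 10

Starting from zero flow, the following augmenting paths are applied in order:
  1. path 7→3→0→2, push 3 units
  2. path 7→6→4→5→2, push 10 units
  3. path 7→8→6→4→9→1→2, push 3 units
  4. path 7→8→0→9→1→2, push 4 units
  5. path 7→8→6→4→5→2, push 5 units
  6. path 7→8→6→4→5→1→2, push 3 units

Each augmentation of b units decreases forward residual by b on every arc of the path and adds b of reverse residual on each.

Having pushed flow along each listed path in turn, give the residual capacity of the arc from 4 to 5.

after path 1 (7→3→0→2, push 3): res(4,5)=23
after path 2 (7→6→4→5→2, push 10): res(4,5)=13
after path 3 (7→8→6→4→9→1→2, push 3): res(4,5)=13
after path 4 (7→8→0→9→1→2, push 4): res(4,5)=13
after path 5 (7→8→6→4→5→2, push 5): res(4,5)=8
after path 6 (7→8→6→4→5→1→2, push 3): res(4,5)=5

Residual capacity of (4,5): 5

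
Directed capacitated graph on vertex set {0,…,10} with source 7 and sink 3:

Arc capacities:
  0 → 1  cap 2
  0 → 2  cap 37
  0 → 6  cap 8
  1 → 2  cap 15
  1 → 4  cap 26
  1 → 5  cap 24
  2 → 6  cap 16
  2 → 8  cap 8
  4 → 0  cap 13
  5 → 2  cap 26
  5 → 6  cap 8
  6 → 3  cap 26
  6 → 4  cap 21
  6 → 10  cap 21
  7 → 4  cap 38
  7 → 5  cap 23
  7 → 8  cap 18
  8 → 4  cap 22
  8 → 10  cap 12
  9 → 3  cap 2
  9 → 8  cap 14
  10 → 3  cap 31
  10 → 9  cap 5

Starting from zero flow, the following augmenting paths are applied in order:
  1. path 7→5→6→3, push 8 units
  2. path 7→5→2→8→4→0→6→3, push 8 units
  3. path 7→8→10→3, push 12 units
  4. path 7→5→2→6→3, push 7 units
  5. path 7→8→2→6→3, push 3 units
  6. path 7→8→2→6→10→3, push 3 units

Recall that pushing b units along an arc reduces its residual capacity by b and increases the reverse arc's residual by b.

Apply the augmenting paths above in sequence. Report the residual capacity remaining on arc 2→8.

Residual capacity of (2,8): 6

after path 1 (7→5→6→3, push 8): res(2,8)=8
after path 2 (7→5→2→8→4→0→6→3, push 8): res(2,8)=0
after path 3 (7→8→10→3, push 12): res(2,8)=0
after path 4 (7→5→2→6→3, push 7): res(2,8)=0
after path 5 (7→8→2→6→3, push 3): res(2,8)=3
after path 6 (7→8→2→6→10→3, push 3): res(2,8)=6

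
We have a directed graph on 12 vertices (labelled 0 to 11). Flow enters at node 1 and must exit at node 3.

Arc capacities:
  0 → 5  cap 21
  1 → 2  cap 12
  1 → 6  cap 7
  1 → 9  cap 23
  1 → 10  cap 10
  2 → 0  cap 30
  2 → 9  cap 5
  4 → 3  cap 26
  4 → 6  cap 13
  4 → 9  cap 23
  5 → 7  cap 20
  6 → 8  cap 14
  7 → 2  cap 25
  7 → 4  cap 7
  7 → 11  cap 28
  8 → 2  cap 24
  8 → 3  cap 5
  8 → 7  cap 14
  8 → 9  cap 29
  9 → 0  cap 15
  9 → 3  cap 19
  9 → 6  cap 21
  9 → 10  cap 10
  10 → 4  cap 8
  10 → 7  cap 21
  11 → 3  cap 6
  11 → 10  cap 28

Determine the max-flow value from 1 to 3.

augment #1: 1→9→3 bottleneck 19, total now 19
augment #2: 1→6→8→3 bottleneck 5, total now 24
augment #3: 1→10→4→3 bottleneck 8, total now 32
augment #4: 1→10→7→4→3 bottleneck 2, total now 34
augment #5: 1→6→8→7→4→3 bottleneck 2, total now 36
augment #6: 1→9→10→7→4→3 bottleneck 3, total now 39
augment #7: 1→9→10→7→11→3 bottleneck 1, total now 40
augment #8: 1→2→0→5→7→11→3 bottleneck 5, total now 45

Maximum flow value: 45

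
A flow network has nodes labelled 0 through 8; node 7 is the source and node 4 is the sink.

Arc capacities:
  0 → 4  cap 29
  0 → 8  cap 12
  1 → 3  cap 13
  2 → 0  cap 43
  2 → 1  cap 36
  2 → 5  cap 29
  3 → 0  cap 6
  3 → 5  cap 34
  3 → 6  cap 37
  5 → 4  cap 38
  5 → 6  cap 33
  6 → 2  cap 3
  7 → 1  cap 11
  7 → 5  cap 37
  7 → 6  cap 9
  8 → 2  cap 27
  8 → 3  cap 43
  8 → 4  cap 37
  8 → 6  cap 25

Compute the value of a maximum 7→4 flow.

augment #1: 7→5→4 bottleneck 37, total now 37
augment #2: 7→1→3→0→4 bottleneck 6, total now 43
augment #3: 7→1→3→5→4 bottleneck 1, total now 44
augment #4: 7→6→2→0→4 bottleneck 3, total now 47

Maximum flow value: 47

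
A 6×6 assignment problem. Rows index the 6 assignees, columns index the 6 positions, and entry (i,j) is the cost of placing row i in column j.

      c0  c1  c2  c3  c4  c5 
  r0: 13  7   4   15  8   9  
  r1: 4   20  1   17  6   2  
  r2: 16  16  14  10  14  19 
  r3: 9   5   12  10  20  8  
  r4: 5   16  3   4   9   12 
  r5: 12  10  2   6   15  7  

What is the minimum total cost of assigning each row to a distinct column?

Minimum assignment cost: 32

optimal assignment: row0→col4 (cost 8), row1→col5 (cost 2), row2→col3 (cost 10), row3→col1 (cost 5), row4→col0 (cost 5), row5→col2 (cost 2)
total = 8 + 2 + 10 + 5 + 5 + 2 = 32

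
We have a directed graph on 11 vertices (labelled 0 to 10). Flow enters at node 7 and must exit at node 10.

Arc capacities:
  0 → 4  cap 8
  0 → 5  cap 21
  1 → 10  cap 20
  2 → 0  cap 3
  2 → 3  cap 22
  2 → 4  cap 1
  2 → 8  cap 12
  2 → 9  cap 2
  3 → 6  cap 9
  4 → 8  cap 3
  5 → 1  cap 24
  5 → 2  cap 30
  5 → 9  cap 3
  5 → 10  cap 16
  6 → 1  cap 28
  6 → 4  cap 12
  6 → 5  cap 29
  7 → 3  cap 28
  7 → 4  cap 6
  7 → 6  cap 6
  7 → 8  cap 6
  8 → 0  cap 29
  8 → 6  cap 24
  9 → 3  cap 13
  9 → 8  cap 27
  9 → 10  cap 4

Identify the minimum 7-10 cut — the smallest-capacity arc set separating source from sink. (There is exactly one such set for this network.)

Min-cut arcs: {(3,6), (4,8), (7,6), (7,8)} (total capacity 24)

augment #1: 7→6→1→10 push 6
augment #2: 7→3→6→1→10 push 9
augment #3: 7→8→0→5→10 push 6
augment #4: 7→4→8→0→5→10 push 3
max flow = 24; residual-reachable set from 7 gives S-side
cut edges (S→T): {(3,6), (4,8), (7,6), (7,8)} total cap 24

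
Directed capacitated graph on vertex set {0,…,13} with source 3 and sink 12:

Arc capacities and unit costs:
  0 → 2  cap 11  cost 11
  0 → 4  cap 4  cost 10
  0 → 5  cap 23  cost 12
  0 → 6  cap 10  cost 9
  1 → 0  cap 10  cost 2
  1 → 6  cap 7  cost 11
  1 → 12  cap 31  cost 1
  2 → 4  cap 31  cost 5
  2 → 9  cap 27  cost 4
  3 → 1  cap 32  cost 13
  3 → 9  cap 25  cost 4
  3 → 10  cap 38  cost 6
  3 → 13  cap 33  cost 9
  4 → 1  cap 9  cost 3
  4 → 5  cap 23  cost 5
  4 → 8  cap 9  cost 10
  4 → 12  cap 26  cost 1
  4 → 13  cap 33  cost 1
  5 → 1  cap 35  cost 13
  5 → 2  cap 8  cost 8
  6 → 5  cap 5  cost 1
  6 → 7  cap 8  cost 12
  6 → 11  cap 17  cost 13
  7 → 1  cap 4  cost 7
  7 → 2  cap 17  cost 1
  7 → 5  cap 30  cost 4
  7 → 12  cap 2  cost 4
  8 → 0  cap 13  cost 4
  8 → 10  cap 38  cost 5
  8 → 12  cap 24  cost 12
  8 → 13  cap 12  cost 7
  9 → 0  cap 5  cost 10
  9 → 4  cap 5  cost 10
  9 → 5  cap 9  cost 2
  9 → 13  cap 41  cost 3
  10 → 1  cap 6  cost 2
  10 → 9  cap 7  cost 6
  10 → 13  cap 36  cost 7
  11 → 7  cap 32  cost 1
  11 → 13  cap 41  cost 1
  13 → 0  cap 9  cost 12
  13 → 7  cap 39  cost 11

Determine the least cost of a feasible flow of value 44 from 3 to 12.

Minimum cost for 44 units: 639

shortest-cost path #1: 3→10→1→12 push 6 @ unit cost 9 (adds 54)
shortest-cost path #2: 3→1→12 push 25 @ unit cost 14 (adds 350)
shortest-cost path #3: 3→9→4→12 push 5 @ unit cost 15 (adds 75)
shortest-cost path #4: 3→9→5→2→4→12 push 8 @ unit cost 20 (adds 160)
total cost = 639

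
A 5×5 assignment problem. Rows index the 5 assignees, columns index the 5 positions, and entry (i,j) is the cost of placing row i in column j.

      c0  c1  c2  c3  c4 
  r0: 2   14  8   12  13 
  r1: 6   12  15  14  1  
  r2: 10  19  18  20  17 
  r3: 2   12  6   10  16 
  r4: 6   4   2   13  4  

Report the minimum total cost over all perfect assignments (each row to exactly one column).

one of 3 optimal assignments: row0→col0 (cost 2), row1→col4 (cost 1), row2→col3 (cost 20), row3→col2 (cost 6), row4→col1 (cost 4)
total = 2 + 1 + 20 + 6 + 4 = 33

Minimum assignment cost: 33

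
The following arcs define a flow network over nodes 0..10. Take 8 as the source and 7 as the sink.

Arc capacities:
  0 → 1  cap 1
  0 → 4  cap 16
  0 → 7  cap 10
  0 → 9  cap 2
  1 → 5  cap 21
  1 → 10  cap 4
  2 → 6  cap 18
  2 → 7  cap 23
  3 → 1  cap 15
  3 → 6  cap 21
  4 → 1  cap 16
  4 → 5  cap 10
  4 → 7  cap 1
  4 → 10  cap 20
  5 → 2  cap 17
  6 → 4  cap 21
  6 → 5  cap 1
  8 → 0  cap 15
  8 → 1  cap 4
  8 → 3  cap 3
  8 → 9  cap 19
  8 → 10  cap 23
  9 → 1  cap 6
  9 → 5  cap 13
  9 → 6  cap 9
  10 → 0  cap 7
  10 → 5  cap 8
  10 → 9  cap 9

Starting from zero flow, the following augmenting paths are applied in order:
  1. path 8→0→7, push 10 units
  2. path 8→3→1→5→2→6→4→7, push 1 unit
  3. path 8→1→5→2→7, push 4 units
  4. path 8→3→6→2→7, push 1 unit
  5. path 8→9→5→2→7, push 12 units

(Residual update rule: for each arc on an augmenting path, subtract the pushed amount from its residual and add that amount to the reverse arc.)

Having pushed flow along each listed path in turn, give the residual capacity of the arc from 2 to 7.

after path 1 (8→0→7, push 10): res(2,7)=23
after path 2 (8→3→1→5→2→6→4→7, push 1): res(2,7)=23
after path 3 (8→1→5→2→7, push 4): res(2,7)=19
after path 4 (8→3→6→2→7, push 1): res(2,7)=18
after path 5 (8→9→5→2→7, push 12): res(2,7)=6

Residual capacity of (2,7): 6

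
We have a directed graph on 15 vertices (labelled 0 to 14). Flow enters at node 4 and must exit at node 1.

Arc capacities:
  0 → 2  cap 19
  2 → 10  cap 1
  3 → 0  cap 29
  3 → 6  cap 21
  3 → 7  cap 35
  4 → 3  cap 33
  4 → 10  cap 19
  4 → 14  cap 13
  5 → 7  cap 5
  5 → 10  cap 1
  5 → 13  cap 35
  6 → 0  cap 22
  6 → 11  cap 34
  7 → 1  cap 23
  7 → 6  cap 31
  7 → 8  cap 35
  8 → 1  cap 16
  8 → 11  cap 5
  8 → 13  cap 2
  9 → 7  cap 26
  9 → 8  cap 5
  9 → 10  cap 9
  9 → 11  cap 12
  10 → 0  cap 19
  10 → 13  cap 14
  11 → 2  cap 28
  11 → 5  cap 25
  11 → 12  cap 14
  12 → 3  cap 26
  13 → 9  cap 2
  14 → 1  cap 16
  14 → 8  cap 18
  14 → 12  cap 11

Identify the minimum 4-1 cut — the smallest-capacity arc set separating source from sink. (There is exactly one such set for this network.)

augment #1: 4→14→1 push 13
augment #2: 4→3→7→1 push 23
augment #3: 4→3→7→8→1 push 10
augment #4: 4→10→13→9→8→1 push 2
max flow = 48; residual-reachable set from 4 gives S-side
cut edges (S→T): {(4,3), (4,14), (13,9)} total cap 48

Min-cut arcs: {(4,3), (4,14), (13,9)} (total capacity 48)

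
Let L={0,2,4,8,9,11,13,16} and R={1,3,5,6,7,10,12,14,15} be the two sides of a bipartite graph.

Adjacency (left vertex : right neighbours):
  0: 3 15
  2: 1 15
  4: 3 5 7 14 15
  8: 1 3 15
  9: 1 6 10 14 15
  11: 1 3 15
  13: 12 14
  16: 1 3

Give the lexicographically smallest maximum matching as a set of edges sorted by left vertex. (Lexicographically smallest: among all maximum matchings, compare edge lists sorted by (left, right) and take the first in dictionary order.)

Lex-smallest maximum matching: {(0,3), (2,1), (4,5), (8,15), (9,6), (13,12)}

|M| = 6 (so the lex-smallest maximum matching has 6 edges)
process left vertices in ascending order; for each, take the smallest-labelled available neighbour that still permits 6 edges overall, or leave it unmatched if none does
lex-smallest matching: {0-3, 2-1, 4-5, 8-15, 9-6, 13-12}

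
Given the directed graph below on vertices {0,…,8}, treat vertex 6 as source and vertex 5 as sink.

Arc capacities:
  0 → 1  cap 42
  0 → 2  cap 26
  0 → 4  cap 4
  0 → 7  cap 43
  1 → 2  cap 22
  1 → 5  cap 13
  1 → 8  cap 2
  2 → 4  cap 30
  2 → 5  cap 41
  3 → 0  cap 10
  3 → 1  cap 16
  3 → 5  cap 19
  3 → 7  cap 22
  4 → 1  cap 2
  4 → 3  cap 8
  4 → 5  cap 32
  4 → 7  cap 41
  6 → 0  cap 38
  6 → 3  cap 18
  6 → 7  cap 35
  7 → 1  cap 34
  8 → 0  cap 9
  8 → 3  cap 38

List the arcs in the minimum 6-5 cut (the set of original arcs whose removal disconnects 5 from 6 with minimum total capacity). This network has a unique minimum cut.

augment #1: 6→3→5 push 18
augment #2: 6→0→1→5 push 13
augment #3: 6→0→2→5 push 25
augment #4: 6→7→1→2→5 push 16
augment #5: 6→7→1→0→4→5 push 4
augment #6: 6→7→1→2→4→5 push 6
augment #7: 6→7→1→8→3→5 push 1
augment #8: 6→7→1→0→2→4→5 push 1
max flow = 84; residual-reachable set from 6 gives S-side
cut edges (S→T): {(0,2), (0,4), (1,2), (1,5), (3,5)} total cap 84

Min-cut arcs: {(0,2), (0,4), (1,2), (1,5), (3,5)} (total capacity 84)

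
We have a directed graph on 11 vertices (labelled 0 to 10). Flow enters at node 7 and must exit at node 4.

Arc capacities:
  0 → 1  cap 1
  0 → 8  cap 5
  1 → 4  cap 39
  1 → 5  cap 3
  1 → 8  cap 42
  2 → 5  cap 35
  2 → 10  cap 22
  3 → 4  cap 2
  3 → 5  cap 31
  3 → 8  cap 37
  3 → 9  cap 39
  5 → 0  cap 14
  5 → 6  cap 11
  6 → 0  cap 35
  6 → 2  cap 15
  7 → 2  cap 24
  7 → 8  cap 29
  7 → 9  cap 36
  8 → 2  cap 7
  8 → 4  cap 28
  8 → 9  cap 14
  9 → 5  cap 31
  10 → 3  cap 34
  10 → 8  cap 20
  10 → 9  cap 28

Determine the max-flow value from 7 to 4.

Maximum flow value: 31

augment #1: 7→8→4 bottleneck 28, total now 28
augment #2: 7→2→10→3→4 bottleneck 2, total now 30
augment #3: 7→2→5→0→1→4 bottleneck 1, total now 31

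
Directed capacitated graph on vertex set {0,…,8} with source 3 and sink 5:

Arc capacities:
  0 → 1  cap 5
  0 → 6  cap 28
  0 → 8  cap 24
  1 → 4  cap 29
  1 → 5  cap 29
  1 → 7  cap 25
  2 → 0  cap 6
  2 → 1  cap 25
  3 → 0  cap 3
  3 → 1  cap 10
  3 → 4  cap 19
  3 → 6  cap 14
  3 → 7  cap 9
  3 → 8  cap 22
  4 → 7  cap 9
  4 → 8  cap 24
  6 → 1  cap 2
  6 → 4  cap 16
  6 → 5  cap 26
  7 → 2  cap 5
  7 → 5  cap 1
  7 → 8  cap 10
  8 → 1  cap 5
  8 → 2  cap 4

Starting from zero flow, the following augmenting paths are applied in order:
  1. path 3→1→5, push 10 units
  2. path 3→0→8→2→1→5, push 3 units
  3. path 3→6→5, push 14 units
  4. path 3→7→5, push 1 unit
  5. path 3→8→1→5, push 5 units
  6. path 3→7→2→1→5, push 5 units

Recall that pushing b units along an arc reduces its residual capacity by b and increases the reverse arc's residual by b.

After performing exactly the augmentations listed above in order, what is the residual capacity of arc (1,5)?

after path 1 (3→1→5, push 10): res(1,5)=19
after path 2 (3→0→8→2→1→5, push 3): res(1,5)=16
after path 3 (3→6→5, push 14): res(1,5)=16
after path 4 (3→7→5, push 1): res(1,5)=16
after path 5 (3→8→1→5, push 5): res(1,5)=11
after path 6 (3→7→2→1→5, push 5): res(1,5)=6

Residual capacity of (1,5): 6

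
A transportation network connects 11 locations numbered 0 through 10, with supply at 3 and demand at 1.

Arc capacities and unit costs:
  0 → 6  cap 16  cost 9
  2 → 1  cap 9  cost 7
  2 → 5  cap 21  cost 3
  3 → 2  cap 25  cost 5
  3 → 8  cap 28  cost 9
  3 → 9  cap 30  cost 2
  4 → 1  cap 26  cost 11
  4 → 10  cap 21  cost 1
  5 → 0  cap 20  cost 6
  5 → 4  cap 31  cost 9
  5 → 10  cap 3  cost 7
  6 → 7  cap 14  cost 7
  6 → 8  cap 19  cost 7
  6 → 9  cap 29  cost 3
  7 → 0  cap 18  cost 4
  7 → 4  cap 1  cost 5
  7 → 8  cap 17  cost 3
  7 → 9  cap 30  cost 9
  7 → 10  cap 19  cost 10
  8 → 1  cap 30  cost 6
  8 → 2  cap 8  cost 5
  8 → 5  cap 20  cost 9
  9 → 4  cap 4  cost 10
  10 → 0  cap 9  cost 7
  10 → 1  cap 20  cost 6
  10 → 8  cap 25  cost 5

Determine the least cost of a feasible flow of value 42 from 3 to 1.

Minimum cost for 42 units: 625

shortest-cost path #1: 3→2→1 push 9 @ unit cost 12 (adds 108)
shortest-cost path #2: 3→8→1 push 28 @ unit cost 15 (adds 420)
shortest-cost path #3: 3→9→4→10→1 push 4 @ unit cost 19 (adds 76)
shortest-cost path #4: 3→2→5→10→1 push 1 @ unit cost 21 (adds 21)
total cost = 625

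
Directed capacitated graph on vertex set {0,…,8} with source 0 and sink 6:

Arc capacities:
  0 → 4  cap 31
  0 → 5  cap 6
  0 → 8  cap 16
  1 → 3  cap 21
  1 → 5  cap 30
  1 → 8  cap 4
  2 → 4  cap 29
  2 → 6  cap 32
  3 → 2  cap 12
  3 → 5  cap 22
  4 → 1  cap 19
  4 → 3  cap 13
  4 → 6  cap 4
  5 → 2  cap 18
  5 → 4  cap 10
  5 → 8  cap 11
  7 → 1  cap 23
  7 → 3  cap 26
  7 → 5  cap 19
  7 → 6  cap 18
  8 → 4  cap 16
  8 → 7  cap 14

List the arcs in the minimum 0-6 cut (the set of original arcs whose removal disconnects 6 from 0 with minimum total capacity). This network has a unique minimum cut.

augment #1: 0→4→6 push 4
augment #2: 0→5→2→6 push 6
augment #3: 0→8→7→6 push 14
augment #4: 0→4→3→2→6 push 12
augment #5: 0→4→1→5→2→6 push 12
max flow = 48; residual-reachable set from 0 gives S-side
cut edges (S→T): {(3,2), (4,6), (5,2), (8,7)} total cap 48

Min-cut arcs: {(3,2), (4,6), (5,2), (8,7)} (total capacity 48)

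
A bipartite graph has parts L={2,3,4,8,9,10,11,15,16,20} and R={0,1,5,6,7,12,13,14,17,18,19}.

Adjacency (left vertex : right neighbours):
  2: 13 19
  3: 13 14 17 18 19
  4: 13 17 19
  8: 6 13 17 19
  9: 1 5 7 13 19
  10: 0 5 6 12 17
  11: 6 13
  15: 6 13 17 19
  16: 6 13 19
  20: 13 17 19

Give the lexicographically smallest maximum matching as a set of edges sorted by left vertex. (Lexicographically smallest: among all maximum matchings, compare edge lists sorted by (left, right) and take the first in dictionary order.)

|M| = 7 (so the lex-smallest maximum matching has 7 edges)
process left vertices in ascending order; for each, take the smallest-labelled available neighbour that still permits 7 edges overall, or leave it unmatched if none does
lex-smallest matching: {2-13, 3-14, 4-17, 8-6, 9-1, 10-0, 15-19}

Lex-smallest maximum matching: {(2,13), (3,14), (4,17), (8,6), (9,1), (10,0), (15,19)}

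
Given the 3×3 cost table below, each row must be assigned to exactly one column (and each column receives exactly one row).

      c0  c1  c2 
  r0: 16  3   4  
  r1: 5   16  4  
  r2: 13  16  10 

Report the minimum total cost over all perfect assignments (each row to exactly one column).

optimal assignment: row0→col1 (cost 3), row1→col0 (cost 5), row2→col2 (cost 10)
total = 3 + 5 + 10 = 18

Minimum assignment cost: 18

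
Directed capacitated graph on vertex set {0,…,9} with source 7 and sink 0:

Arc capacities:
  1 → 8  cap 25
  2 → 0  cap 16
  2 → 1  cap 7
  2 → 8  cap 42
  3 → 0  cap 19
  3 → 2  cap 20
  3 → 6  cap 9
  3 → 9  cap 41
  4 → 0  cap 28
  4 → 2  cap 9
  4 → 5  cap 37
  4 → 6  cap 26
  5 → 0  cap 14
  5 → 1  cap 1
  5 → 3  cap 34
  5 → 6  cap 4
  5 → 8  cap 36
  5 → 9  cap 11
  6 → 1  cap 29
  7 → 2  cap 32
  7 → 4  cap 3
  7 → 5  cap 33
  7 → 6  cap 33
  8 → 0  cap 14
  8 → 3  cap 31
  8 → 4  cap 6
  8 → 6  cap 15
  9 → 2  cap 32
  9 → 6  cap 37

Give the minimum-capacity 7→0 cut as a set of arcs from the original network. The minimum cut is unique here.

Min-cut arcs: {(2,0), (3,0), (5,0), (7,4), (8,0), (8,4)} (total capacity 72)

augment #1: 7→2→0 push 16
augment #2: 7→4→0 push 3
augment #3: 7→5→0 push 14
augment #4: 7→2→8→0 push 14
augment #5: 7→5→3→0 push 19
augment #6: 7→2→8→4→0 push 2
augment #7: 7→6→1→8→4→0 push 4
max flow = 72; residual-reachable set from 7 gives S-side
cut edges (S→T): {(2,0), (3,0), (5,0), (7,4), (8,0), (8,4)} total cap 72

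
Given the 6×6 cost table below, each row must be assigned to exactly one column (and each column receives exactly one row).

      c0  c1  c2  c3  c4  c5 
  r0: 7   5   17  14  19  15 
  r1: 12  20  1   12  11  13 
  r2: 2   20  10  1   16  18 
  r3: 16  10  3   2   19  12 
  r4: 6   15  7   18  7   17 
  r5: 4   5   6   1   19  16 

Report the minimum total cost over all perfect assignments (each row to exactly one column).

optimal assignment: row0→col1 (cost 5), row1→col2 (cost 1), row2→col0 (cost 2), row3→col5 (cost 12), row4→col4 (cost 7), row5→col3 (cost 1)
total = 5 + 1 + 2 + 12 + 7 + 1 = 28

Minimum assignment cost: 28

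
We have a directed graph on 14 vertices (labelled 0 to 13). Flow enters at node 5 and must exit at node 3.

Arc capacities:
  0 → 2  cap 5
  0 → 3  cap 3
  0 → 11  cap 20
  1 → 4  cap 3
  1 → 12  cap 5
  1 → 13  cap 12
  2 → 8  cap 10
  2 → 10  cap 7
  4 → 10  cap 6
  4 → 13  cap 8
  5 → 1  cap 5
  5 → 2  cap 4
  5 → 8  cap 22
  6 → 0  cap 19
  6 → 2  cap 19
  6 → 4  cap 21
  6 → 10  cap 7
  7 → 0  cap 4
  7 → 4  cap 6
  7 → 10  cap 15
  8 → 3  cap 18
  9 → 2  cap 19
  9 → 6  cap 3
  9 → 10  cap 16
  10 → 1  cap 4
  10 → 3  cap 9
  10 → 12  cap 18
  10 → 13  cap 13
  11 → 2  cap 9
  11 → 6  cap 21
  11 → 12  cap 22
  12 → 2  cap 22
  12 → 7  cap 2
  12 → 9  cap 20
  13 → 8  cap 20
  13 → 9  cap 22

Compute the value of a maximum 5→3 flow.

Maximum flow value: 27

augment #1: 5→8→3 bottleneck 18, total now 18
augment #2: 5→2→10→3 bottleneck 4, total now 22
augment #3: 5→1→4→10→3 bottleneck 3, total now 25
augment #4: 5→1→12→2→10→3 bottleneck 2, total now 27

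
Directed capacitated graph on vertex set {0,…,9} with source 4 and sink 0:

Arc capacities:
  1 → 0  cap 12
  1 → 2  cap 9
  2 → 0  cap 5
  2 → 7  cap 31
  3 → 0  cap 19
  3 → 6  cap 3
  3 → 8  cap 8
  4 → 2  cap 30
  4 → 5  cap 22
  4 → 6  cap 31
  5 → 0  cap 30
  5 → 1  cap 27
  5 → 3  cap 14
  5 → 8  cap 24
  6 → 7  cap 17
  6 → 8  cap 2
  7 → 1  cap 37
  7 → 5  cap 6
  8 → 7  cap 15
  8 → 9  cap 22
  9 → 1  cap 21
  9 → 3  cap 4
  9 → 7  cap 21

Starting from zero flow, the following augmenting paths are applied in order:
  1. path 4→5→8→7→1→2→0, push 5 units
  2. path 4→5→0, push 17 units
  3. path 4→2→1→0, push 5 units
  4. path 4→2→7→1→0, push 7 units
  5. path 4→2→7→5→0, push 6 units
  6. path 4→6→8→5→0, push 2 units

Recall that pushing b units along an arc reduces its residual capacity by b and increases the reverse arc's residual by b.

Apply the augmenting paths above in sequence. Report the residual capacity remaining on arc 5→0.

Residual capacity of (5,0): 5

after path 1 (4→5→8→7→1→2→0, push 5): res(5,0)=30
after path 2 (4→5→0, push 17): res(5,0)=13
after path 3 (4→2→1→0, push 5): res(5,0)=13
after path 4 (4→2→7→1→0, push 7): res(5,0)=13
after path 5 (4→2→7→5→0, push 6): res(5,0)=7
after path 6 (4→6→8→5→0, push 2): res(5,0)=5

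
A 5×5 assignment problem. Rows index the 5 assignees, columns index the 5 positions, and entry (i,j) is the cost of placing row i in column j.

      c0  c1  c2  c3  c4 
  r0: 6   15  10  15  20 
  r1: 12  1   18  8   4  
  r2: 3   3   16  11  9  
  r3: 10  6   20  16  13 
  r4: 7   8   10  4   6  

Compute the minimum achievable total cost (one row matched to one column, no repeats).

optimal assignment: row0→col2 (cost 10), row1→col4 (cost 4), row2→col0 (cost 3), row3→col1 (cost 6), row4→col3 (cost 4)
total = 10 + 4 + 3 + 6 + 4 = 27

Minimum assignment cost: 27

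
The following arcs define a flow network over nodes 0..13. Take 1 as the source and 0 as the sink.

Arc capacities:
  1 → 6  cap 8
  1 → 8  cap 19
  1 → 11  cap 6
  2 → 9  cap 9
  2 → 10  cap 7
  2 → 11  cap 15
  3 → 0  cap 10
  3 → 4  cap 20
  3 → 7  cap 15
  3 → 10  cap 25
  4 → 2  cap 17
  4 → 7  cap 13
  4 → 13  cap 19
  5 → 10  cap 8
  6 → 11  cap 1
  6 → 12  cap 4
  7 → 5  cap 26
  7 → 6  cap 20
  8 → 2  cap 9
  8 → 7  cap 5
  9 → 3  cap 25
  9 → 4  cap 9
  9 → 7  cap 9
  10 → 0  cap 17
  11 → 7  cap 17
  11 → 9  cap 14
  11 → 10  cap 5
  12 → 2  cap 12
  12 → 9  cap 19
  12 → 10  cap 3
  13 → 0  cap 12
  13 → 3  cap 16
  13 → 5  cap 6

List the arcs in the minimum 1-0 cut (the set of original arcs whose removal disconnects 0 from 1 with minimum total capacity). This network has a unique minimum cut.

Min-cut arcs: {(1,11), (6,11), (6,12), (8,2), (8,7)} (total capacity 25)

augment #1: 1→11→10→0 push 5
augment #2: 1→6→12→10→0 push 3
augment #3: 1→8→2→10→0 push 7
augment #4: 1→11→9→3→0 push 1
augment #5: 1→6→11→9→3→0 push 1
augment #6: 1→6→12→9→3→0 push 1
augment #7: 1→8→2→9→3→0 push 2
augment #8: 1→8→7→5→10→0 push 2
augment #9: 1→8→7→5→10→2→9→3→0 push 3
max flow = 25; residual-reachable set from 1 gives S-side
cut edges (S→T): {(1,11), (6,11), (6,12), (8,2), (8,7)} total cap 25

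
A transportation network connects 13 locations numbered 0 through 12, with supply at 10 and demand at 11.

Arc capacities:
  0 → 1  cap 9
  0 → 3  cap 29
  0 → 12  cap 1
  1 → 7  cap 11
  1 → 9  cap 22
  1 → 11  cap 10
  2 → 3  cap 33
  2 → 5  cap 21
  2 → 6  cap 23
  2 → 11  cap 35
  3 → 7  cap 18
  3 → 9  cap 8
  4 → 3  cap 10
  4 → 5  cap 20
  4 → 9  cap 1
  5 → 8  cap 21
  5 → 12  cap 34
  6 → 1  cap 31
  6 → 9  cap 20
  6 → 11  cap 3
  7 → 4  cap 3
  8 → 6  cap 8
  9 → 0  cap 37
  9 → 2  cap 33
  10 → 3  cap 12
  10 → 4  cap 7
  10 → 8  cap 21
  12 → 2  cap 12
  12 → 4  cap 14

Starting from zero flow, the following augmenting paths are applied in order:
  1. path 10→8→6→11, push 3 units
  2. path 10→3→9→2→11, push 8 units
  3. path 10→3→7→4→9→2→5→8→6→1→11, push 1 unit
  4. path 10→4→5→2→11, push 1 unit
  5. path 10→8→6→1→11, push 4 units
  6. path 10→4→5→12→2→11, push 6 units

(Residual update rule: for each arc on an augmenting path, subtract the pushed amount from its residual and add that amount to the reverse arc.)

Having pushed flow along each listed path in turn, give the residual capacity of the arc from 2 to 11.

after path 1 (10→8→6→11, push 3): res(2,11)=35
after path 2 (10→3→9→2→11, push 8): res(2,11)=27
after path 3 (10→3→7→4→9→2→5→8→6→1→11, push 1): res(2,11)=27
after path 4 (10→4→5→2→11, push 1): res(2,11)=26
after path 5 (10→8→6→1→11, push 4): res(2,11)=26
after path 6 (10→4→5→12→2→11, push 6): res(2,11)=20

Residual capacity of (2,11): 20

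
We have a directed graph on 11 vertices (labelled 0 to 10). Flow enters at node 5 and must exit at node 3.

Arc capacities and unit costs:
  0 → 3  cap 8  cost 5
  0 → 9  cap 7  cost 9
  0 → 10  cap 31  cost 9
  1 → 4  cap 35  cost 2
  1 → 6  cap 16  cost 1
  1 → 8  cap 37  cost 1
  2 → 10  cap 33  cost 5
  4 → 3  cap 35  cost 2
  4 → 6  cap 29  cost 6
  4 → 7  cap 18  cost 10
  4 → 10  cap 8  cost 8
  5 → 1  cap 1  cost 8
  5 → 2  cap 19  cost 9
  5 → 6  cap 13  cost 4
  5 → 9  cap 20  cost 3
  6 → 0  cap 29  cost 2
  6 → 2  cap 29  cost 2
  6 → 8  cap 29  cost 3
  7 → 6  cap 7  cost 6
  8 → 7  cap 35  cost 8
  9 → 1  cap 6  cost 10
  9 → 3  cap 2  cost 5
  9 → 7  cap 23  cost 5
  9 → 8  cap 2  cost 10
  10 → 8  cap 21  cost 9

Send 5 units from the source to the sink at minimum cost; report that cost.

shortest-cost path #1: 5→9→3 push 2 @ unit cost 8 (adds 16)
shortest-cost path #2: 5→6→0→3 push 3 @ unit cost 11 (adds 33)
total cost = 49

Minimum cost for 5 units: 49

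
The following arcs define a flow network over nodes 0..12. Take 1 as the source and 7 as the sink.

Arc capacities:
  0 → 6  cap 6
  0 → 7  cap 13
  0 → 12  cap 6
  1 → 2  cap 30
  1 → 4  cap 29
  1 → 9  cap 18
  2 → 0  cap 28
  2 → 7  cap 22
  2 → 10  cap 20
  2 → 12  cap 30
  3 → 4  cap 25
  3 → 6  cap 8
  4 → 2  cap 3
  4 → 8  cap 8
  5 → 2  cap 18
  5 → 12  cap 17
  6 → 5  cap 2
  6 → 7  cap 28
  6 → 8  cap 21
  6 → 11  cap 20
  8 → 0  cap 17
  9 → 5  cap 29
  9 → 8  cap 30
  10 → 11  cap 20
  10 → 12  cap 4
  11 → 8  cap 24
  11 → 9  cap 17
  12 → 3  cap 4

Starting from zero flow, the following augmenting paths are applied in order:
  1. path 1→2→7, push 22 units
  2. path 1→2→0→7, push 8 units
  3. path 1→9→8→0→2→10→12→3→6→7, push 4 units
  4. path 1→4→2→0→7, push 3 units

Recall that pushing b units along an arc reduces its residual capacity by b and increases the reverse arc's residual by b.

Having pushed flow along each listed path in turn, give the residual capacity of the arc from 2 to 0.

after path 1 (1→2→7, push 22): res(2,0)=28
after path 2 (1→2→0→7, push 8): res(2,0)=20
after path 3 (1→9→8→0→2→10→12→3→6→7, push 4): res(2,0)=24
after path 4 (1→4→2→0→7, push 3): res(2,0)=21

Residual capacity of (2,0): 21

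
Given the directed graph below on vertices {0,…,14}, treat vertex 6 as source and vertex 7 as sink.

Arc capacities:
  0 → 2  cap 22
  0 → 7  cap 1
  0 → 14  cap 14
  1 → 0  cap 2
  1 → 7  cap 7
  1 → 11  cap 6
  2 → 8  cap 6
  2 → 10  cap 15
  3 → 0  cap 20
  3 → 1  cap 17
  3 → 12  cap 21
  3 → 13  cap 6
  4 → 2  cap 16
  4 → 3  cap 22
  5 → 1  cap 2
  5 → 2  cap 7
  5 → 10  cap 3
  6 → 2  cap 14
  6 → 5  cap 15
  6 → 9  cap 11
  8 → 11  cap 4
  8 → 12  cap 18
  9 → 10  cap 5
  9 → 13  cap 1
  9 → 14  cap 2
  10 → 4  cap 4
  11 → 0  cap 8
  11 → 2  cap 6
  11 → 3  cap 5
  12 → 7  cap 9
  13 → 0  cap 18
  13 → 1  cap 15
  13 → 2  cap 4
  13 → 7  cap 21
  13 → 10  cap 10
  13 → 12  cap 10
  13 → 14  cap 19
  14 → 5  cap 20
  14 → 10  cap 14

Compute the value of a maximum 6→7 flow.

augment #1: 6→5→1→7 bottleneck 2, total now 2
augment #2: 6→9→13→7 bottleneck 1, total now 3
augment #3: 6→2→8→12→7 bottleneck 6, total now 9
augment #4: 6→2→10→4→3→0→7 bottleneck 1, total now 10
augment #5: 6→2→10→4→3→1→7 bottleneck 3, total now 13

Maximum flow value: 13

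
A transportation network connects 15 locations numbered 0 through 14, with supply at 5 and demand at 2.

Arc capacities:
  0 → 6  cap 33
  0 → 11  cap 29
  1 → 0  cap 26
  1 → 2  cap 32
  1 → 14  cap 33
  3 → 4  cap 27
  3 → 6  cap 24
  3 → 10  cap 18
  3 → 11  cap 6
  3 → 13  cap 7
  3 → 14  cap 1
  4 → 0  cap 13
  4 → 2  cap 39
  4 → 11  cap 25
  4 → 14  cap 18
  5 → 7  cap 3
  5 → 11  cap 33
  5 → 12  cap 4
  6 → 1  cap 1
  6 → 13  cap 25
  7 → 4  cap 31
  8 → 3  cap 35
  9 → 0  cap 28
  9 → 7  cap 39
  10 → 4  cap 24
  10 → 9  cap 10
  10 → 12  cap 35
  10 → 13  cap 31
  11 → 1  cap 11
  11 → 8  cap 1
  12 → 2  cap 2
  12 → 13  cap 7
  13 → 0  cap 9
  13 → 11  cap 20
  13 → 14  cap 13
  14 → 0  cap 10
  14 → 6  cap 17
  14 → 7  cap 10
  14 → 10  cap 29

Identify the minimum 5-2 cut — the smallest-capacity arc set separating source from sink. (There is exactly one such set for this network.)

Min-cut arcs: {(5,7), (5,12), (11,1), (11,8)} (total capacity 19)

augment #1: 5→12→2 push 2
augment #2: 5→7→4→2 push 3
augment #3: 5→11→1→2 push 11
augment #4: 5→11→8→3→4→2 push 1
augment #5: 5→12→13→0→6→1→2 push 1
augment #6: 5→12→13→14→7→4→2 push 1
max flow = 19; residual-reachable set from 5 gives S-side
cut edges (S→T): {(5,7), (5,12), (11,1), (11,8)} total cap 19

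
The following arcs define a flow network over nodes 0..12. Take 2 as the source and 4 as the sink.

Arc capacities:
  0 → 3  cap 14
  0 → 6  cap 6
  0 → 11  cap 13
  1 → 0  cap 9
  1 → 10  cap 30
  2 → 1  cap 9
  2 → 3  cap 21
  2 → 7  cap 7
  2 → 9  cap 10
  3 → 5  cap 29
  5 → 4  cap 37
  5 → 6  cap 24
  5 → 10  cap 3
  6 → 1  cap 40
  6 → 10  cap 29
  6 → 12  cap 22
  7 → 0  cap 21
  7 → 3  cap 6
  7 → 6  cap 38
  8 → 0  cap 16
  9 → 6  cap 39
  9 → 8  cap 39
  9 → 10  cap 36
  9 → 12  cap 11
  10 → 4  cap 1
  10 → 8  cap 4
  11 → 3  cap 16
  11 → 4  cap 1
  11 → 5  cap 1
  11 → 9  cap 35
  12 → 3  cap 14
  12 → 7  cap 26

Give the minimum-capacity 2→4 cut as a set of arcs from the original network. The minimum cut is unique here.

augment #1: 2→1→10→4 push 1
augment #2: 2→3→5→4 push 21
augment #3: 2→1→0→11→4 push 1
augment #4: 2→7→3→5→4 push 6
augment #5: 2→1→0→3→5→4 push 2
augment #6: 2→1→0→11→5→4 push 1
max flow = 32; residual-reachable set from 2 gives S-side
cut edges (S→T): {(3,5), (10,4), (11,4), (11,5)} total cap 32

Min-cut arcs: {(3,5), (10,4), (11,4), (11,5)} (total capacity 32)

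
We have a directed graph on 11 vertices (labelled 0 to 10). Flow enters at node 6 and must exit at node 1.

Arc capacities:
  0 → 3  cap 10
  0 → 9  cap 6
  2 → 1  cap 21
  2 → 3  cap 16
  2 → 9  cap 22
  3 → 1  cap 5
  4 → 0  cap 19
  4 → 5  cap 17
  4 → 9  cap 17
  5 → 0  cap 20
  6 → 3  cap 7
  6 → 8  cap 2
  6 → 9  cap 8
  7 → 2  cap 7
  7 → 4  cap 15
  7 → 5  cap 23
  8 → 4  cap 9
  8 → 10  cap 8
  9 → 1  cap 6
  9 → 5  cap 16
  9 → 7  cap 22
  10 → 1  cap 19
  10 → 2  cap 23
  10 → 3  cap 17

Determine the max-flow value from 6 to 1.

augment #1: 6→3→1 bottleneck 5, total now 5
augment #2: 6→9→1 bottleneck 6, total now 11
augment #3: 6→8→10→1 bottleneck 2, total now 13
augment #4: 6→9→7→2→1 bottleneck 2, total now 15

Maximum flow value: 15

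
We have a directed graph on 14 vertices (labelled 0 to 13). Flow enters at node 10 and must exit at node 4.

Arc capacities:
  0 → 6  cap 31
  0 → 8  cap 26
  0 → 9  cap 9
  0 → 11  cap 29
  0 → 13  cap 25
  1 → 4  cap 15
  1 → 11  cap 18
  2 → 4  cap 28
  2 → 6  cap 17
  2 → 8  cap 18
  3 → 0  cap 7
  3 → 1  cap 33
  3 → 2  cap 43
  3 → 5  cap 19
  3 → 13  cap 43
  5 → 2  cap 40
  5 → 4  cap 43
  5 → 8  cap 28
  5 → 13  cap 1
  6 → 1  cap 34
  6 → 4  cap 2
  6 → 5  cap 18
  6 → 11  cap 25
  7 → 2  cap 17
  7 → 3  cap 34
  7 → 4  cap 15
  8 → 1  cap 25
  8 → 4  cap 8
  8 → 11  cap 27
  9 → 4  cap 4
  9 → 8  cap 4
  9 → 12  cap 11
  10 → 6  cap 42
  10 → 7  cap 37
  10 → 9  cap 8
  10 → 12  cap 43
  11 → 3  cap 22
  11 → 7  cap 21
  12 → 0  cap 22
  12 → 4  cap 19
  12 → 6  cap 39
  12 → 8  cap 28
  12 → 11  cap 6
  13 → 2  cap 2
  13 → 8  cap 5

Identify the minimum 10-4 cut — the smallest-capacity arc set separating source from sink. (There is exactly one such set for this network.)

augment #1: 10→6→4 push 2
augment #2: 10→7→4 push 15
augment #3: 10→9→4 push 4
augment #4: 10→12→4 push 19
augment #5: 10→6→1→4 push 15
augment #6: 10→6→5→4 push 18
augment #7: 10→7→2→4 push 17
augment #8: 10→9→8→4 push 4
augment #9: 10→12→8→4 push 4
augment #10: 10→7→3→2→4 push 5
augment #11: 10→6→11→3→2→4 push 6
augment #12: 10→6→11→3→5→4 push 1
augment #13: 10→12→11→3→5→4 push 6
augment #14: 10→12→0→11→3→5→4 push 9
augment #15: 10→12→0→11→7→3→5→4 push 3
max flow = 128; residual-reachable set from 10 gives S-side
cut edges (S→T): {(1,4), (2,4), (3,5), (6,4), (6,5), (7,4), (8,4), (9,4), (12,4)} total cap 128

Min-cut arcs: {(1,4), (2,4), (3,5), (6,4), (6,5), (7,4), (8,4), (9,4), (12,4)} (total capacity 128)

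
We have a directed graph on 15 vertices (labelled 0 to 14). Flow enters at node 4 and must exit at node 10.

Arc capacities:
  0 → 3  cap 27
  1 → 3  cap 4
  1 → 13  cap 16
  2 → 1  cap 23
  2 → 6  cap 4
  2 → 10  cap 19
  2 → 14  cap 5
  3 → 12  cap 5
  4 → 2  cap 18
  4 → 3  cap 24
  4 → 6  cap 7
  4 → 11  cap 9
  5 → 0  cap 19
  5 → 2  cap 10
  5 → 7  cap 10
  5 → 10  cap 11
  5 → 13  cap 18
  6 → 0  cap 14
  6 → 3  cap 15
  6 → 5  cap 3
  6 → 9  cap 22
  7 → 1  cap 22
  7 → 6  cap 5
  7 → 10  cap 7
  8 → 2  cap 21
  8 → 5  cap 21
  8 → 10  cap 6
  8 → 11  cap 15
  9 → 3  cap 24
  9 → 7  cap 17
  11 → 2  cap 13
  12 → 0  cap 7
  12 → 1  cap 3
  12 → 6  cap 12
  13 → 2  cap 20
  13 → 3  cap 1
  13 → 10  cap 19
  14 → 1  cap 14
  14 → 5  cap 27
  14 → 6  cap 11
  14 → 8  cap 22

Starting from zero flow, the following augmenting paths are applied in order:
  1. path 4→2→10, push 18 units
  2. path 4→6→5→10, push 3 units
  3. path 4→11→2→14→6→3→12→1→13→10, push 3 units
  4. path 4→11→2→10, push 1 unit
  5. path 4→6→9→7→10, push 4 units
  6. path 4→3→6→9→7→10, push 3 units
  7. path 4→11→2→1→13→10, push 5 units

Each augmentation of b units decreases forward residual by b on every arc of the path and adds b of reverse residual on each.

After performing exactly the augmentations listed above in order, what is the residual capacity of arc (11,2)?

after path 1 (4→2→10, push 18): res(11,2)=13
after path 2 (4→6→5→10, push 3): res(11,2)=13
after path 3 (4→11→2→14→6→3→12→1→13→10, push 3): res(11,2)=10
after path 4 (4→11→2→10, push 1): res(11,2)=9
after path 5 (4→6→9→7→10, push 4): res(11,2)=9
after path 6 (4→3→6→9→7→10, push 3): res(11,2)=9
after path 7 (4→11→2→1→13→10, push 5): res(11,2)=4

Residual capacity of (11,2): 4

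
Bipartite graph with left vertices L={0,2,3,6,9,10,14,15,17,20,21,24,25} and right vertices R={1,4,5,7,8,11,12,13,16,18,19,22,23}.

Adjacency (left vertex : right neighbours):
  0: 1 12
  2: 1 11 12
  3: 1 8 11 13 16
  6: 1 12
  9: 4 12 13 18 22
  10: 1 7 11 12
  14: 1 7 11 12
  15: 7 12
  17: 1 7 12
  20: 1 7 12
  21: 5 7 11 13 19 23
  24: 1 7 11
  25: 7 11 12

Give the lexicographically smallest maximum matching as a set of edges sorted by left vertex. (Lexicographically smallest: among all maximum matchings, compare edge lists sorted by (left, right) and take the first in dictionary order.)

Lex-smallest maximum matching: {(0,1), (2,11), (3,8), (6,12), (9,4), (10,7), (21,5)}

|M| = 7 (so the lex-smallest maximum matching has 7 edges)
process left vertices in ascending order; for each, take the smallest-labelled available neighbour that still permits 7 edges overall, or leave it unmatched if none does
lex-smallest matching: {0-1, 2-11, 3-8, 6-12, 9-4, 10-7, 21-5}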